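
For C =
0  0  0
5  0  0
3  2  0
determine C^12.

[[0, 0, 0], [0, 0, 0], [0, 0, 0]]

C is strictly triangular, hence nilpotent: C^3 = 0, so C^12 = 0.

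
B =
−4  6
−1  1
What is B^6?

[[190, −378], [63, −125]]

tr B = −3 and det B = 2, so the characteristic polynomial is λ² − (−3)λ + (2) with roots −1 and −2.
Eigenvectors give P = [[2, 3], [1, 1]] with P⁻¹ = [[−1, 3], [1, −2]], and B = P·diag(−1, −2)·P⁻¹.
Then B^6 = P·diag(1, 64)·P⁻¹ = [[2, 192], [1, 64]] · [[−1, 3], [1, −2]] = [[190, −378], [63, −125]].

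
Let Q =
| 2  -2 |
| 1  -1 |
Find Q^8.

[[2, -2], [1, -1]]

Q² = Q (a projection; rank 1, trace 1), so Q^8 = Q.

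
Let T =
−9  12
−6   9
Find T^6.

[[729, 0], [0, 729]]

tr T = 0 and det T = −9, so the characteristic polynomial is λ² − (0)λ + (−9) with roots 3 and −3.
Eigenvectors give P = [[1, 2], [1, 1]] with P⁻¹ = [[−1, 2], [1, −1]], and T = P·diag(3, −3)·P⁻¹.
Then T^6 = P·diag(729, 729)·P⁻¹ = [[729, 1458], [729, 729]] · [[−1, 2], [1, −1]] = [[729, 0], [0, 729]].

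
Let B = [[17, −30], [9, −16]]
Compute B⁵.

[[197, −330], [99, −166]]

tr B = 1 and det B = −2, so the characteristic polynomial is λ² − (1)λ + (−2) with roots −1 and 2.
Eigenvectors give P = [[−5, 2], [−3, 1]] with P⁻¹ = [[1, −2], [3, −5]], and B = P·diag(−1, 2)·P⁻¹.
Then B⁵ = P·diag(−1, 32)·P⁻¹ = [[5, 64], [3, 32]] · [[1, −2], [3, −5]] = [[197, −330], [99, −166]].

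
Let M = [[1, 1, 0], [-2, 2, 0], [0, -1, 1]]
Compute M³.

M² = [[-1, 3, 0], [-6, 2, 0], [2, -3, 1]]
M³ = [[-7, 5, 0], [-10, -2, 0], [8, -5, 1]]

[[-7, 5, 0], [-10, -2, 0], [8, -5, 1]]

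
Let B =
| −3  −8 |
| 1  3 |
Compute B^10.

B² = I (check: tr B = 0 and det B = −1), so B^10 = I since 10 is even.

[[1, 0], [0, 1]]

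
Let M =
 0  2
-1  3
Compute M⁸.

[[-254, 510], [-255, 511]]

tr M = 3 and det M = 2, so the characteristic polynomial is λ² − (3)λ + (2) with roots 2 and 1.
Eigenvectors give P = [[-1, 2], [-1, 1]] with P⁻¹ = [[1, -2], [1, -1]], and M = P·diag(2, 1)·P⁻¹.
Then M⁸ = P·diag(256, 1)·P⁻¹ = [[-256, 2], [-256, 1]] · [[1, -2], [1, -1]] = [[-254, 510], [-255, 511]].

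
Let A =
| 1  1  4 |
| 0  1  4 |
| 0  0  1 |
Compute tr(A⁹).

3

A = I + N where N = [[0, 1, 4], [0, 0, 4], [0, 0, 0]] is strictly upper-triangular, so N³ = 0.
(I + N)⁹ = I + 9·N + 36·N² = [[1, 9, 180], [0, 1, 36], [0, 0, 1]].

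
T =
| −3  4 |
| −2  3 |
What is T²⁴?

T² = I (check: tr T = 0 and det T = −1), so T²⁴ = I since 24 is even.

[[1, 0], [0, 1]]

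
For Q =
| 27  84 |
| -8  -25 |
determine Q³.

[[195, 588], [-56, -169]]

tr Q = 2 and det Q = -3, so the characteristic polynomial is λ² − (2)λ + (-3) with roots 3 and -1.
Eigenvectors give P = [[-7, 3], [2, -1]] with P⁻¹ = [[-1, -3], [-2, -7]], and Q = P·diag(3, -1)·P⁻¹.
Then Q³ = P·diag(27, -1)·P⁻¹ = [[-189, -3], [54, 1]] · [[-1, -3], [-2, -7]] = [[195, 588], [-56, -169]].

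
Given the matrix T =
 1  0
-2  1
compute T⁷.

[[1, 0], [-14, 1]]

T = I + N where N = [[0, 0], [-2, 0]] is strictly lower-triangular, so N² = 0.
(I + N)⁷ = I + 7·N = [[1, 0], [-14, 1]].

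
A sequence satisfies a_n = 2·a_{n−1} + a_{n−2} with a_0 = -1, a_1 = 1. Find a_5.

With companion matrix B = [[2, 1], [1, 0]], [a_n, a_{n−1}]ᵀ = B·[a_{n−1}, a_{n−2}]ᵀ, so [a_5, a_4]ᵀ = B⁴·[a_1, a_0]ᵀ.
B⁴ = [[29, 12], [12, 5]], giving [a_5, a_4]ᵀ = [[17], [7]].

17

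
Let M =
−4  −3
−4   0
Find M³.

[[−160, −84], [−112, −48]]

M² = [[28, 12], [16, 12]]
M³ = [[−160, −84], [−112, −48]]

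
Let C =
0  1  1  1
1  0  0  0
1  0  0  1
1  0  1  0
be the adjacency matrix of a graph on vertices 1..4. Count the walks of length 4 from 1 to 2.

The number of length-4 walks from vertex 1 to vertex 2 is entry (1,2) of C^4, where C is the adjacency matrix.
C^2 = [[3, 0, 1, 1], [0, 1, 1, 1], [1, 1, 2, 1], [1, 1, 1, 2]]
C^3 = [[2, 3, 4, 4], [3, 0, 1, 1], [4, 1, 2, 3], [4, 1, 3, 2]]
C^4 = [[11, 2, 6, 6], [2, 3, 4, 4], [6, 4, 7, 6], [6, 4, 6, 7]]

2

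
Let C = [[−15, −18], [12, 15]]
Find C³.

[[−135, −162], [108, 135]]

tr C = 0 and det C = −9, so the characteristic polynomial is λ² − (0)λ + (−9) with roots −3 and 3.
Eigenvectors give P = [[3, −1], [−2, 1]] with P⁻¹ = [[1, 1], [2, 3]], and C = P·diag(−3, 3)·P⁻¹.
Then C³ = P·diag(−27, 27)·P⁻¹ = [[−81, −27], [54, 27]] · [[1, 1], [2, 3]] = [[−135, −162], [108, 135]].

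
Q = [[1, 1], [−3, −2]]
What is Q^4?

Q^2 = [[−2, −1], [3, 1]]
Q^3 = [[1, 0], [0, 1]]
Q^4 = [[1, 1], [−3, −2]]

[[1, 1], [−3, −2]]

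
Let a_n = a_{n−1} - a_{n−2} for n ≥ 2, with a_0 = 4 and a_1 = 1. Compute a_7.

With companion matrix A = [[1, -1], [1, 0]], [a_n, a_{n−1}]ᵀ = A·[a_{n−1}, a_{n−2}]ᵀ, so [a_7, a_6]ᵀ = A^6·[a_1, a_0]ᵀ.
A^6 = [[1, 0], [0, 1]], giving [a_7, a_6]ᵀ = [[1], [4]].

1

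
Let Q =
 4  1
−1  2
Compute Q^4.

Q^2 = [[15, 6], [−6, 3]]
Q^3 = [[54, 27], [−27, 0]]
Q^4 = [[189, 108], [−108, −27]]

[[189, 108], [−108, −27]]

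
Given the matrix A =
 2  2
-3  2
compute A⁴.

[[-92, -32], [48, -92]]

A² = [[-2, 8], [-12, -2]]
A³ = [[-28, 12], [-18, -28]]
A⁴ = [[-92, -32], [48, -92]]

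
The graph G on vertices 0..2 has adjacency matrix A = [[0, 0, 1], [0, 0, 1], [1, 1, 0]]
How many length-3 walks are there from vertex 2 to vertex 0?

The number of length-3 walks from vertex 2 to vertex 0 is entry (2,0) of A³, where A is the adjacency matrix.
A² = [[1, 1, 0], [1, 1, 0], [0, 0, 2]]
A³ = [[0, 0, 2], [0, 0, 2], [2, 2, 0]]

2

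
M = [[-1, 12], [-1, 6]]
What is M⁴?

tr M = 5 and det M = 6, so the characteristic polynomial is λ² − (5)λ + (6) with roots 3 and 2.
Eigenvectors give P = [[3, -4], [1, -1]] with P⁻¹ = [[-1, 4], [-1, 3]], and M = P·diag(3, 2)·P⁻¹.
Then M⁴ = P·diag(81, 16)·P⁻¹ = [[243, -64], [81, -16]] · [[-1, 4], [-1, 3]] = [[-179, 780], [-65, 276]].

[[-179, 780], [-65, 276]]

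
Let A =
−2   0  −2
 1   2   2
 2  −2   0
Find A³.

A² = [[0, 4, 4], [4, 0, 2], [−6, −4, −8]]
A³ = [[12, 0, 8], [−4, −4, −8], [−8, 8, 4]]

[[12, 0, 8], [−4, −4, −8], [−8, 8, 4]]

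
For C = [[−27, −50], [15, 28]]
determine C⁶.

[[−3261, −6650], [1995, 4054]]

tr C = 1 and det C = −6, so the characteristic polynomial is λ² − (1)λ + (−6) with roots 3 and −2.
Eigenvectors give P = [[−5, −2], [3, 1]] with P⁻¹ = [[1, 2], [−3, −5]], and C = P·diag(3, −2)·P⁻¹.
Then C⁶ = P·diag(729, 64)·P⁻¹ = [[−3645, −128], [2187, 64]] · [[1, 2], [−3, −5]] = [[−3261, −6650], [1995, 4054]].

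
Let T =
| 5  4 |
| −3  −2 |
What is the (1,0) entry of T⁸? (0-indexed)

tr T = 3 and det T = 2, so the characteristic polynomial is λ² − (3)λ + (2) with roots 1 and 2.
Eigenvectors give P = [[1, −4], [−1, 3]] with P⁻¹ = [[−3, −4], [−1, −1]], and T = P·diag(1, 2)·P⁻¹.
Then T⁸ = P·diag(1, 256)·P⁻¹ = [[1, −1024], [−1, 768]] · [[−3, −4], [−1, −1]] = [[1021, 1020], [−765, −764]].

−765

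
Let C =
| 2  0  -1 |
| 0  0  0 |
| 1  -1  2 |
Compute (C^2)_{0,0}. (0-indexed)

3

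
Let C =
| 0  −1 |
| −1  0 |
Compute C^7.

[[0, −1], [−1, 0]]

C² = I (check: tr C = 0 and det C = −1), so C^7 = C since 7 is odd.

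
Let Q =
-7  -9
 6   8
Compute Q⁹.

[[-1027, -1539], [1026, 1538]]

tr Q = 1 and det Q = -2, so the characteristic polynomial is λ² − (1)λ + (-2) with roots -1 and 2.
Eigenvectors give P = [[3, -1], [-2, 1]] with P⁻¹ = [[1, 1], [2, 3]], and Q = P·diag(-1, 2)·P⁻¹.
Then Q⁹ = P·diag(-1, 512)·P⁻¹ = [[-3, -512], [2, 512]] · [[1, 1], [2, 3]] = [[-1027, -1539], [1026, 1538]].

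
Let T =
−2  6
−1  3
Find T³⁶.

[[−2, 6], [−1, 3]]

T² = T (a projection; rank 1, trace 1), so T³⁶ = T.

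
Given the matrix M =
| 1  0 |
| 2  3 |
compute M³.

[[1, 0], [26, 27]]

tr M = 4 and det M = 3, so the characteristic polynomial is λ² − (4)λ + (3) with roots 1 and 3.
Eigenvectors give P = [[-1, 0], [1, 1]] with P⁻¹ = [[-1, 0], [1, 1]], and M = P·diag(1, 3)·P⁻¹.
Then M³ = P·diag(1, 27)·P⁻¹ = [[-1, 0], [1, 27]] · [[-1, 0], [1, 1]] = [[1, 0], [26, 27]].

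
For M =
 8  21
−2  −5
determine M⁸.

[[1786, 5355], [−510, −1529]]

tr M = 3 and det M = 2, so the characteristic polynomial is λ² − (3)λ + (2) with roots 2 and 1.
Eigenvectors give P = [[−7, 3], [2, −1]] with P⁻¹ = [[−1, −3], [−2, −7]], and M = P·diag(2, 1)·P⁻¹.
Then M⁸ = P·diag(256, 1)·P⁻¹ = [[−1792, 3], [512, −1]] · [[−1, −3], [−2, −7]] = [[1786, 5355], [−510, −1529]].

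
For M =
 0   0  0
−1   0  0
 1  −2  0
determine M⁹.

M is strictly triangular, hence nilpotent: M³ = 0, so M⁹ = 0.

[[0, 0, 0], [0, 0, 0], [0, 0, 0]]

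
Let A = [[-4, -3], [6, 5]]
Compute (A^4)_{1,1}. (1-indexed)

tr A = 1 and det A = -2, so the characteristic polynomial is λ² − (1)λ + (-2) with roots -1 and 2.
Eigenvectors give P = [[1, 1], [-1, -2]] with P⁻¹ = [[2, 1], [-1, -1]], and A = P·diag(-1, 2)·P⁻¹.
Then A^4 = P·diag(1, 16)·P⁻¹ = [[1, 16], [-1, -32]] · [[2, 1], [-1, -1]] = [[-14, -15], [30, 31]].

-14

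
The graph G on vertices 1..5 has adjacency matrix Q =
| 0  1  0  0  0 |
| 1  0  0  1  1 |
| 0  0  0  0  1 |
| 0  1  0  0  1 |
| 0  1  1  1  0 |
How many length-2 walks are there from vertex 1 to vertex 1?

1

The number of length-2 walks from vertex 1 to vertex 1 is entry (1,1) of Q², where Q is the adjacency matrix.
Q² = [[1, 0, 0, 1, 1], [0, 3, 1, 1, 1], [0, 1, 1, 1, 0], [1, 1, 1, 2, 1], [1, 1, 0, 1, 3]]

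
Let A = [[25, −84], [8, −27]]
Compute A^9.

tr A = −2 and det A = −3, so the characteristic polynomial is λ² − (−2)λ + (−3) with roots −3 and 1.
Eigenvectors give P = [[3, 7], [1, 2]] with P⁻¹ = [[−2, 7], [1, −3]], and A = P·diag(−3, 1)·P⁻¹.
Then A^9 = P·diag(−19683, 1)·P⁻¹ = [[−59049, 7], [−19683, 2]] · [[−2, 7], [1, −3]] = [[118105, −413364], [39368, −137787]].

[[118105, −413364], [39368, −137787]]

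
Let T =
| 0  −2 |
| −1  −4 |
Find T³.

T² = [[2, 8], [4, 18]]
T³ = [[−8, −36], [−18, −80]]

[[−8, −36], [−18, −80]]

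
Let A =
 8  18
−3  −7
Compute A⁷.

[[386, 774], [−129, −259]]

tr A = 1 and det A = −2, so the characteristic polynomial is λ² − (1)λ + (−2) with roots 2 and −1.
Eigenvectors give P = [[−3, −2], [1, 1]] with P⁻¹ = [[−1, −2], [1, 3]], and A = P·diag(2, −1)·P⁻¹.
Then A⁷ = P·diag(128, −1)·P⁻¹ = [[−384, 2], [128, −1]] · [[−1, −2], [1, 3]] = [[386, 774], [−129, −259]].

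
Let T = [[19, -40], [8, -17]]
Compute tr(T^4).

82

tr T = 2 and det T = -3, so the characteristic polynomial is λ² − (2)λ + (-3) with roots -1 and 3.
Eigenvectors give P = [[2, 5], [1, 2]] with P⁻¹ = [[-2, 5], [1, -2]], and T = P·diag(-1, 3)·P⁻¹.
Then T^4 = P·diag(1, 81)·P⁻¹ = [[2, 405], [1, 162]] · [[-2, 5], [1, -2]] = [[401, -800], [160, -319]].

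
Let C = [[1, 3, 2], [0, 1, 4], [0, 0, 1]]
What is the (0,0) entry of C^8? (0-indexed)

C = I + N where N = [[0, 3, 2], [0, 0, 4], [0, 0, 0]] is strictly upper-triangular, so N^3 = 0.
(I + N)^8 = I + 8·N + 28·N^2 = [[1, 24, 352], [0, 1, 32], [0, 0, 1]].

1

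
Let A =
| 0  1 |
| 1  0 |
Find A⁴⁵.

[[0, 1], [1, 0]]

A² = I (check: tr A = 0 and det A = -1), so A⁴⁵ = A since 45 is odd.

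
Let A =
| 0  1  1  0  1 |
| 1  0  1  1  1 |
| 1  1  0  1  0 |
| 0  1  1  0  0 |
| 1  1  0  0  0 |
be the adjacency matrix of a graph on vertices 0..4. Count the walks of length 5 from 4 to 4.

24

The number of length-5 walks from vertex 4 to vertex 4 is entry (4,4) of A⁵, where A is the adjacency matrix.
A² = [[3, 2, 1, 2, 1], [2, 4, 2, 1, 1], [1, 2, 3, 1, 2], [2, 1, 1, 2, 1], [1, 1, 2, 1, 2]]
A³ = [[4, 7, 7, 3, 5], [7, 6, 7, 6, 6], [7, 7, 4, 5, 3], [3, 6, 5, 2, 3], [5, 6, 3, 3, 2]]
A⁴ = [[19, 19, 14, 14, 11], [19, 26, 19, 13, 13], [14, 19, 19, 11, 14], [14, 13, 11, 11, 9], [11, 13, 14, 9, 11]]
A⁵ = [[44, 58, 52, 33, 38], [58, 64, 58, 45, 45], [52, 58, 44, 38, 33], [33, 45, 38, 24, 27], [38, 45, 33, 27, 24]]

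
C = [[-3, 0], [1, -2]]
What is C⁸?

tr C = -5 and det C = 6, so the characteristic polynomial is λ² − (-5)λ + (6) with roots -3 and -2.
Eigenvectors give P = [[-1, 0], [1, 1]] with P⁻¹ = [[-1, 0], [1, 1]], and C = P·diag(-3, -2)·P⁻¹.
Then C⁸ = P·diag(6561, 256)·P⁻¹ = [[-6561, 0], [6561, 256]] · [[-1, 0], [1, 1]] = [[6561, 0], [-6305, 256]].

[[6561, 0], [-6305, 256]]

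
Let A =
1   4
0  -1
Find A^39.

[[1, 4], [0, -1]]

A² = I (check: tr A = 0 and det A = -1), so A^39 = A since 39 is odd.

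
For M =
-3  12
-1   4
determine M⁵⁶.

M² = M (a projection; rank 1, trace 1), so M⁵⁶ = M.

[[-3, 12], [-1, 4]]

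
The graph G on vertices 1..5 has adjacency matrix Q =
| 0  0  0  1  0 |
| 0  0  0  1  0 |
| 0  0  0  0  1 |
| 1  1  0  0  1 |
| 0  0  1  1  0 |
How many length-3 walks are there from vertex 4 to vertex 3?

0

The number of length-3 walks from vertex 4 to vertex 3 is entry (4,3) of Q³, where Q is the adjacency matrix.
Q² = [[1, 1, 0, 0, 1], [1, 1, 0, 0, 1], [0, 0, 1, 1, 0], [0, 0, 1, 3, 0], [1, 1, 0, 0, 2]]
Q³ = [[0, 0, 1, 3, 0], [0, 0, 1, 3, 0], [1, 1, 0, 0, 2], [3, 3, 0, 0, 4], [0, 0, 2, 4, 0]]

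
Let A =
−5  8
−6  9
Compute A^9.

[[−59045, 78728], [−59046, 78729]]

tr A = 4 and det A = 3, so the characteristic polynomial is λ² − (4)λ + (3) with roots 3 and 1.
Eigenvectors give P = [[1, −4], [1, −3]] with P⁻¹ = [[−3, 4], [−1, 1]], and A = P·diag(3, 1)·P⁻¹.
Then A^9 = P·diag(19683, 1)·P⁻¹ = [[19683, −4], [19683, −3]] · [[−3, 4], [−1, 1]] = [[−59045, 78728], [−59046, 78729]].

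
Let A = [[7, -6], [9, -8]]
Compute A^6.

[[-125, 126], [-189, 190]]

tr A = -1 and det A = -2, so the characteristic polynomial is λ² − (-1)λ + (-2) with roots -2 and 1.
Eigenvectors give P = [[-2, 1], [-3, 1]] with P⁻¹ = [[1, -1], [3, -2]], and A = P·diag(-2, 1)·P⁻¹.
Then A^6 = P·diag(64, 1)·P⁻¹ = [[-128, 1], [-192, 1]] · [[1, -1], [3, -2]] = [[-125, 126], [-189, 190]].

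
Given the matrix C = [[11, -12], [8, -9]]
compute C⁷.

tr C = 2 and det C = -3, so the characteristic polynomial is λ² − (2)λ + (-3) with roots 3 and -1.
Eigenvectors give P = [[-3, 1], [-2, 1]] with P⁻¹ = [[-1, 1], [-2, 3]], and C = P·diag(3, -1)·P⁻¹.
Then C⁷ = P·diag(2187, -1)·P⁻¹ = [[-6561, -1], [-4374, -1]] · [[-1, 1], [-2, 3]] = [[6563, -6564], [4376, -4377]].

[[6563, -6564], [4376, -4377]]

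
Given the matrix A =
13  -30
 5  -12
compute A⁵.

tr A = 1 and det A = -6, so the characteristic polynomial is λ² − (1)λ + (-6) with roots 3 and -2.
Eigenvectors give P = [[3, -2], [1, -1]] with P⁻¹ = [[1, -2], [1, -3]], and A = P·diag(3, -2)·P⁻¹.
Then A⁵ = P·diag(243, -32)·P⁻¹ = [[729, 64], [243, 32]] · [[1, -2], [1, -3]] = [[793, -1650], [275, -582]].

[[793, -1650], [275, -582]]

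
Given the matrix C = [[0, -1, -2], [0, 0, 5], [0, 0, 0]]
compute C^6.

[[0, 0, 0], [0, 0, 0], [0, 0, 0]]

C is strictly triangular, hence nilpotent: C^3 = 0, so C^6 = 0.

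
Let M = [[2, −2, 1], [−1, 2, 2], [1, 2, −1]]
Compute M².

[[7, −6, −3], [−2, 10, 1], [−1, 0, 6]]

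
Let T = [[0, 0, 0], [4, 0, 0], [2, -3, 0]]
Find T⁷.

[[0, 0, 0], [0, 0, 0], [0, 0, 0]]

T is strictly triangular, hence nilpotent: T³ = 0, so T⁷ = 0.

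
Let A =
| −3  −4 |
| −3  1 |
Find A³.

A² = [[21, 8], [6, 13]]
A³ = [[−87, −76], [−57, −11]]

[[−87, −76], [−57, −11]]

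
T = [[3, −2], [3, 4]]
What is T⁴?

[[−285, −182], [273, −194]]

T² = [[3, −14], [21, 10]]
T³ = [[−33, −62], [93, −2]]
T⁴ = [[−285, −182], [273, −194]]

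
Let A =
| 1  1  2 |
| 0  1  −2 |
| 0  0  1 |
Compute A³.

A = I + N where N = [[0, 1, 2], [0, 0, −2], [0, 0, 0]] is strictly upper-triangular, so N³ = 0.
(I + N)³ = I + 3·N + 3·N² = [[1, 3, 0], [0, 1, −6], [0, 0, 1]].

[[1, 3, 0], [0, 1, −6], [0, 0, 1]]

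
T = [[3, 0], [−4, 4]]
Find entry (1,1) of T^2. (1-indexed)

9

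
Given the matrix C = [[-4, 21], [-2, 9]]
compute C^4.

[[-374, 1365], [-130, 471]]

tr C = 5 and det C = 6, so the characteristic polynomial is λ² − (5)λ + (6) with roots 2 and 3.
Eigenvectors give P = [[7, 3], [2, 1]] with P⁻¹ = [[1, -3], [-2, 7]], and C = P·diag(2, 3)·P⁻¹.
Then C^4 = P·diag(16, 81)·P⁻¹ = [[112, 243], [32, 81]] · [[1, -3], [-2, 7]] = [[-374, 1365], [-130, 471]].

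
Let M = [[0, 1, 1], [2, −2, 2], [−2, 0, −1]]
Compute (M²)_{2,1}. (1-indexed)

−8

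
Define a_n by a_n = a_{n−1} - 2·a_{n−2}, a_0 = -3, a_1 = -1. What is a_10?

-91

With companion matrix A = [[1, -2], [1, 0]], [a_n, a_{n−1}]ᵀ = A·[a_{n−1}, a_{n−2}]ᵀ, so [a_10, a_9]ᵀ = A⁹·[a_1, a_0]ᵀ.
A⁹ = [[-11, 34], [-17, 6]], giving [a_10, a_9]ᵀ = [[-91], [-1]].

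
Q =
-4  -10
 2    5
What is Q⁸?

[[-4, -10], [2, 5]]

Q² = Q (a projection; rank 1, trace 1), so Q⁸ = Q.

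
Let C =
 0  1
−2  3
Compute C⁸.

tr C = 3 and det C = 2, so the characteristic polynomial is λ² − (3)λ + (2) with roots 1 and 2.
Eigenvectors give P = [[1, −1], [1, −2]] with P⁻¹ = [[2, −1], [1, −1]], and C = P·diag(1, 2)·P⁻¹.
Then C⁸ = P·diag(1, 256)·P⁻¹ = [[1, −256], [1, −512]] · [[2, −1], [1, −1]] = [[−254, 255], [−510, 511]].

[[−254, 255], [−510, 511]]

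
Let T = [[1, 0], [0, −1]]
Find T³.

T² = [[1, 0], [0, 1]]
T³ = [[1, 0], [0, −1]]

[[1, 0], [0, −1]]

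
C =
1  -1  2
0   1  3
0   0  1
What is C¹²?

C = I + N where N = [[0, -1, 2], [0, 0, 3], [0, 0, 0]] is strictly upper-triangular, so N³ = 0.
(I + N)¹² = I + 12·N + 66·N² = [[1, -12, -174], [0, 1, 36], [0, 0, 1]].

[[1, -12, -174], [0, 1, 36], [0, 0, 1]]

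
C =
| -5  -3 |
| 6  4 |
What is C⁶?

tr C = -1 and det C = -2, so the characteristic polynomial is λ² − (-1)λ + (-2) with roots 1 and -2.
Eigenvectors give P = [[1, -1], [-2, 1]] with P⁻¹ = [[-1, -1], [-2, -1]], and C = P·diag(1, -2)·P⁻¹.
Then C⁶ = P·diag(1, 64)·P⁻¹ = [[1, -64], [-2, 64]] · [[-1, -1], [-2, -1]] = [[127, 63], [-126, -62]].

[[127, 63], [-126, -62]]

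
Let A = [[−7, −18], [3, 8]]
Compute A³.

tr A = 1 and det A = −2, so the characteristic polynomial is λ² − (1)λ + (−2) with roots 2 and −1.
Eigenvectors give P = [[2, −3], [−1, 1]] with P⁻¹ = [[−1, −3], [−1, −2]], and A = P·diag(2, −1)·P⁻¹.
Then A³ = P·diag(8, −1)·P⁻¹ = [[16, 3], [−8, −1]] · [[−1, −3], [−1, −2]] = [[−19, −54], [9, 26]].

[[−19, −54], [9, 26]]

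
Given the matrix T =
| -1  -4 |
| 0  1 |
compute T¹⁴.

[[1, 0], [0, 1]]

T² = I (check: tr T = 0 and det T = -1), so T¹⁴ = I since 14 is even.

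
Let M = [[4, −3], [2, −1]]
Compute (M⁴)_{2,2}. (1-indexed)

tr M = 3 and det M = 2, so the characteristic polynomial is λ² − (3)λ + (2) with roots 1 and 2.
Eigenvectors give P = [[1, 3], [1, 2]] with P⁻¹ = [[−2, 3], [1, −1]], and M = P·diag(1, 2)·P⁻¹.
Then M⁴ = P·diag(1, 16)·P⁻¹ = [[1, 48], [1, 32]] · [[−2, 3], [1, −1]] = [[46, −45], [30, −29]].

−29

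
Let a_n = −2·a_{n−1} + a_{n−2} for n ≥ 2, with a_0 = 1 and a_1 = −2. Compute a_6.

With companion matrix T = [[−2, 1], [1, 0]], [a_n, a_{n−1}]ᵀ = T·[a_{n−1}, a_{n−2}]ᵀ, so [a_6, a_5]ᵀ = T^5·[a_1, a_0]ᵀ.
T^5 = [[−70, 29], [29, −12]], giving [a_6, a_5]ᵀ = [[169], [−70]].

169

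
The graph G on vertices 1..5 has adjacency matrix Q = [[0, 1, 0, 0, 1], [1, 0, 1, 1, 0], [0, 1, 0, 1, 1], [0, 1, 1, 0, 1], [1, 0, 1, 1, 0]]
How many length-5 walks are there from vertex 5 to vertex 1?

The number of length-5 walks from vertex 5 to vertex 1 is entry (5,1) of Q⁵, where Q is the adjacency matrix.
Q² = [[2, 0, 2, 2, 0], [0, 3, 1, 1, 3], [2, 1, 3, 2, 1], [2, 1, 2, 3, 1], [0, 3, 1, 1, 3]]
Q³ = [[0, 6, 2, 2, 6], [6, 2, 7, 7, 2], [2, 7, 4, 5, 7], [2, 7, 5, 4, 7], [6, 2, 7, 7, 2]]
Q⁴ = [[12, 4, 14, 14, 4], [4, 20, 11, 11, 20], [14, 11, 19, 18, 11], [14, 11, 18, 19, 11], [4, 20, 11, 11, 20]]
Q⁵ = [[8, 40, 22, 22, 40], [40, 26, 51, 51, 26], [22, 51, 40, 41, 51], [22, 51, 41, 40, 51], [40, 26, 51, 51, 26]]

40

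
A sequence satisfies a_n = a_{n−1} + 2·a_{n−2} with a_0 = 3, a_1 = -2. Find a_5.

With companion matrix T = [[1, 2], [1, 0]], [a_n, a_{n−1}]ᵀ = T·[a_{n−1}, a_{n−2}]ᵀ, so [a_5, a_4]ᵀ = T^4·[a_1, a_0]ᵀ.
T^4 = [[11, 10], [5, 6]], giving [a_5, a_4]ᵀ = [[8], [8]].

8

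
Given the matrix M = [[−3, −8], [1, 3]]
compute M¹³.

M² = I (check: tr M = 0 and det M = −1), so M¹³ = M since 13 is odd.

[[−3, −8], [1, 3]]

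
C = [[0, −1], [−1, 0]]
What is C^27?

[[0, −1], [−1, 0]]

C² = I (check: tr C = 0 and det C = −1), so C^27 = C since 27 is odd.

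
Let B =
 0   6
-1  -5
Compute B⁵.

[[390, 1266], [-211, -665]]

tr B = -5 and det B = 6, so the characteristic polynomial is λ² − (-5)λ + (6) with roots -2 and -3.
Eigenvectors give P = [[-3, -2], [1, 1]] with P⁻¹ = [[-1, -2], [1, 3]], and B = P·diag(-2, -3)·P⁻¹.
Then B⁵ = P·diag(-32, -243)·P⁻¹ = [[96, 486], [-32, -243]] · [[-1, -2], [1, 3]] = [[390, 1266], [-211, -665]].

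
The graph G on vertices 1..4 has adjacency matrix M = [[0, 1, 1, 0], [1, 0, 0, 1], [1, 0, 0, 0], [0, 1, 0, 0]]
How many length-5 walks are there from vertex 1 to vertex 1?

The number of length-5 walks from vertex 1 to vertex 1 is entry (1,1) of M⁵, where M is the adjacency matrix.
M² = [[2, 0, 0, 1], [0, 2, 1, 0], [0, 1, 1, 0], [1, 0, 0, 1]]
M³ = [[0, 3, 2, 0], [3, 0, 0, 2], [2, 0, 0, 1], [0, 2, 1, 0]]
M⁴ = [[5, 0, 0, 3], [0, 5, 3, 0], [0, 3, 2, 0], [3, 0, 0, 2]]
M⁵ = [[0, 8, 5, 0], [8, 0, 0, 5], [5, 0, 0, 3], [0, 5, 3, 0]]

0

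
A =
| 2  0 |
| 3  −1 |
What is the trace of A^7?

tr A = 1 and det A = −2, so the characteristic polynomial is λ² − (1)λ + (−2) with roots −1 and 2.
Eigenvectors give P = [[0, −1], [1, −1]] with P⁻¹ = [[−1, 1], [−1, 0]], and A = P·diag(−1, 2)·P⁻¹.
Then A^7 = P·diag(−1, 128)·P⁻¹ = [[0, −128], [−1, −128]] · [[−1, 1], [−1, 0]] = [[128, 0], [129, −1]].

127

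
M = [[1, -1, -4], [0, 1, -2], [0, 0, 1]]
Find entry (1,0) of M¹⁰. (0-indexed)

0

M = I + N where N = [[0, -1, -4], [0, 0, -2], [0, 0, 0]] is strictly upper-triangular, so N³ = 0.
(I + N)¹⁰ = I + 10·N + 45·N² = [[1, -10, 50], [0, 1, -20], [0, 0, 1]].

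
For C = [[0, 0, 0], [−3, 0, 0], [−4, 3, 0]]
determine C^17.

[[0, 0, 0], [0, 0, 0], [0, 0, 0]]

C is strictly triangular, hence nilpotent: C^3 = 0, so C^17 = 0.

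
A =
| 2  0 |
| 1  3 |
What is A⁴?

tr A = 5 and det A = 6, so the characteristic polynomial is λ² − (5)λ + (6) with roots 2 and 3.
Eigenvectors give P = [[−1, 0], [1, 1]] with P⁻¹ = [[−1, 0], [1, 1]], and A = P·diag(2, 3)·P⁻¹.
Then A⁴ = P·diag(16, 81)·P⁻¹ = [[−16, 0], [16, 81]] · [[−1, 0], [1, 1]] = [[16, 0], [65, 81]].

[[16, 0], [65, 81]]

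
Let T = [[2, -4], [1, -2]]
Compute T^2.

[[0, 0], [0, 0]]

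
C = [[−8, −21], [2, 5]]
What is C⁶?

tr C = −3 and det C = 2, so the characteristic polynomial is λ² − (−3)λ + (2) with roots −1 and −2.
Eigenvectors give P = [[3, −7], [−1, 2]] with P⁻¹ = [[−2, −7], [−1, −3]], and C = P·diag(−1, −2)·P⁻¹.
Then C⁶ = P·diag(1, 64)·P⁻¹ = [[3, −448], [−1, 128]] · [[−2, −7], [−1, −3]] = [[442, 1323], [−126, −377]].

[[442, 1323], [−126, −377]]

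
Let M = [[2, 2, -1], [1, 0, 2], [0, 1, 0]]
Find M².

[[6, 3, 2], [2, 4, -1], [1, 0, 2]]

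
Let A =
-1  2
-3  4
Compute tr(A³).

9

tr A = 3 and det A = 2, so the characteristic polynomial is λ² − (3)λ + (2) with roots 1 and 2.
Eigenvectors give P = [[1, -2], [1, -3]] with P⁻¹ = [[3, -2], [1, -1]], and A = P·diag(1, 2)·P⁻¹.
Then A³ = P·diag(1, 8)·P⁻¹ = [[1, -16], [1, -24]] · [[3, -2], [1, -1]] = [[-13, 14], [-21, 22]].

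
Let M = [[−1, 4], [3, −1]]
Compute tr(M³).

−74

M² = [[13, −8], [−6, 13]]
M³ = [[−37, 60], [45, −37]]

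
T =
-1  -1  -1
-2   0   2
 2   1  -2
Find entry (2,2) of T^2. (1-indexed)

4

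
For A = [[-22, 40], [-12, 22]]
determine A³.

tr A = 0 and det A = -4, so the characteristic polynomial is λ² − (0)λ + (-4) with roots -2 and 2.
Eigenvectors give P = [[2, -5], [1, -3]] with P⁻¹ = [[3, -5], [1, -2]], and A = P·diag(-2, 2)·P⁻¹.
Then A³ = P·diag(-8, 8)·P⁻¹ = [[-16, -40], [-8, -24]] · [[3, -5], [1, -2]] = [[-88, 160], [-48, 88]].

[[-88, 160], [-48, 88]]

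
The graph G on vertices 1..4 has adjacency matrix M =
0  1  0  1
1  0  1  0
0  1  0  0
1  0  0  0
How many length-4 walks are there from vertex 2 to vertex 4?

3

The number of length-4 walks from vertex 2 to vertex 4 is entry (2,4) of M⁴, where M is the adjacency matrix.
M² = [[2, 0, 1, 0], [0, 2, 0, 1], [1, 0, 1, 0], [0, 1, 0, 1]]
M³ = [[0, 3, 0, 2], [3, 0, 2, 0], [0, 2, 0, 1], [2, 0, 1, 0]]
M⁴ = [[5, 0, 3, 0], [0, 5, 0, 3], [3, 0, 2, 0], [0, 3, 0, 2]]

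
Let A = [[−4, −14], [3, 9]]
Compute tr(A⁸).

6817

tr A = 5 and det A = 6, so the characteristic polynomial is λ² − (5)λ + (6) with roots 2 and 3.
Eigenvectors give P = [[7, 2], [−3, −1]] with P⁻¹ = [[1, 2], [−3, −7]], and A = P·diag(2, 3)·P⁻¹.
Then A⁸ = P·diag(256, 6561)·P⁻¹ = [[1792, 13122], [−768, −6561]] · [[1, 2], [−3, −7]] = [[−37574, −88270], [18915, 44391]].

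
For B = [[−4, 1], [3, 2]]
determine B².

[[19, −2], [−6, 7]]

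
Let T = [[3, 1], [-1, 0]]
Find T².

[[8, 3], [-3, -1]]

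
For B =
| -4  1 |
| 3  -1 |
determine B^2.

[[19, -5], [-15, 4]]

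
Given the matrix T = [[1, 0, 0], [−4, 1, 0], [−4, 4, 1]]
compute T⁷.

T = I + N where N = [[0, 0, 0], [−4, 0, 0], [−4, 4, 0]] is strictly lower-triangular, so N³ = 0.
(I + N)⁷ = I + 7·N + 21·N² = [[1, 0, 0], [−28, 1, 0], [−364, 28, 1]].

[[1, 0, 0], [−28, 1, 0], [−364, 28, 1]]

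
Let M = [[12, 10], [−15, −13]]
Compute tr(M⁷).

tr M = −1 and det M = −6, so the characteristic polynomial is λ² − (−1)λ + (−6) with roots −3 and 2.
Eigenvectors give P = [[−2, 1], [3, −1]] with P⁻¹ = [[1, 1], [3, 2]], and M = P·diag(−3, 2)·P⁻¹.
Then M⁷ = P·diag(−2187, 128)·P⁻¹ = [[4374, 128], [−6561, −128]] · [[1, 1], [3, 2]] = [[4758, 4630], [−6945, −6817]].

−2059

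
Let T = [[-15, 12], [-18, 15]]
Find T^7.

[[-10935, 8748], [-13122, 10935]]

tr T = 0 and det T = -9, so the characteristic polynomial is λ² − (0)λ + (-9) with roots -3 and 3.
Eigenvectors give P = [[1, -2], [1, -3]] with P⁻¹ = [[3, -2], [1, -1]], and T = P·diag(-3, 3)·P⁻¹.
Then T^7 = P·diag(-2187, 2187)·P⁻¹ = [[-2187, -4374], [-2187, -6561]] · [[3, -2], [1, -1]] = [[-10935, 8748], [-13122, 10935]].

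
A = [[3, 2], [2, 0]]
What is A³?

A² = [[13, 6], [6, 4]]
A³ = [[51, 26], [26, 12]]

[[51, 26], [26, 12]]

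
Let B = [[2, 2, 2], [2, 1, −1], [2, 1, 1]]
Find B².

[[12, 8, 4], [4, 4, 2], [8, 6, 4]]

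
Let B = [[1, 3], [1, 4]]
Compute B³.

B² = [[4, 15], [5, 19]]
B³ = [[19, 72], [24, 91]]

[[19, 72], [24, 91]]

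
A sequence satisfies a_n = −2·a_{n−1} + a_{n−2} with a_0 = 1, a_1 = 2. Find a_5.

46

With companion matrix Q = [[−2, 1], [1, 0]], [a_n, a_{n−1}]ᵀ = Q·[a_{n−1}, a_{n−2}]ᵀ, so [a_5, a_4]ᵀ = Q⁴·[a_1, a_0]ᵀ.
Q⁴ = [[29, −12], [−12, 5]], giving [a_5, a_4]ᵀ = [[46], [−19]].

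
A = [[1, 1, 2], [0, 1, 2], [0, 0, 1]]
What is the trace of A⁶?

A = I + N where N = [[0, 1, 2], [0, 0, 2], [0, 0, 0]] is strictly upper-triangular, so N³ = 0.
(I + N)⁶ = I + 6·N + 15·N² = [[1, 6, 42], [0, 1, 12], [0, 0, 1]].

3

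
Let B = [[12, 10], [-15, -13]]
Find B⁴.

tr B = -1 and det B = -6, so the characteristic polynomial is λ² − (-1)λ + (-6) with roots 2 and -3.
Eigenvectors give P = [[-1, -2], [1, 3]] with P⁻¹ = [[-3, -2], [1, 1]], and B = P·diag(2, -3)·P⁻¹.
Then B⁴ = P·diag(16, 81)·P⁻¹ = [[-16, -162], [16, 243]] · [[-3, -2], [1, 1]] = [[-114, -130], [195, 211]].

[[-114, -130], [195, 211]]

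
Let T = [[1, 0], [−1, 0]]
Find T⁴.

[[1, 0], [−1, 0]]

T² = T (a projection; rank 1, trace 1), so T⁴ = T.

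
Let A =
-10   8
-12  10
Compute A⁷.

tr A = 0 and det A = -4, so the characteristic polynomial is λ² − (0)λ + (-4) with roots 2 and -2.
Eigenvectors give P = [[-2, 1], [-3, 1]] with P⁻¹ = [[1, -1], [3, -2]], and A = P·diag(2, -2)·P⁻¹.
Then A⁷ = P·diag(128, -128)·P⁻¹ = [[-256, -128], [-384, -128]] · [[1, -1], [3, -2]] = [[-640, 512], [-768, 640]].

[[-640, 512], [-768, 640]]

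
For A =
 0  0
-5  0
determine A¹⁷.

A is strictly triangular, hence nilpotent: A² = 0, so A¹⁷ = 0.

[[0, 0], [0, 0]]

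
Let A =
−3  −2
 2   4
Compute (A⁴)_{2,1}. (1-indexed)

34

A² = [[5, −2], [2, 12]]
A³ = [[−19, −18], [18, 44]]
A⁴ = [[21, −34], [34, 140]]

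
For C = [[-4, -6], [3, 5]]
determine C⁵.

tr C = 1 and det C = -2, so the characteristic polynomial is λ² − (1)λ + (-2) with roots -1 and 2.
Eigenvectors give P = [[-2, 1], [1, -1]] with P⁻¹ = [[-1, -1], [-1, -2]], and C = P·diag(-1, 2)·P⁻¹.
Then C⁵ = P·diag(-1, 32)·P⁻¹ = [[2, 32], [-1, -32]] · [[-1, -1], [-1, -2]] = [[-34, -66], [33, 65]].

[[-34, -66], [33, 65]]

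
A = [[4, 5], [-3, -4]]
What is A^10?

A² = I (check: tr A = 0 and det A = -1), so A^10 = I since 10 is even.

[[1, 0], [0, 1]]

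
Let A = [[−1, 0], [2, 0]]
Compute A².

[[1, 0], [−2, 0]]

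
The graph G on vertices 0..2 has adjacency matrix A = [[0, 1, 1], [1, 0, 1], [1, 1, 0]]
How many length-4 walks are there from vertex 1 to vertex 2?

5

The number of length-4 walks from vertex 1 to vertex 2 is entry (1,2) of A^4, where A is the adjacency matrix.
A^2 = [[2, 1, 1], [1, 2, 1], [1, 1, 2]]
A^3 = [[2, 3, 3], [3, 2, 3], [3, 3, 2]]
A^4 = [[6, 5, 5], [5, 6, 5], [5, 5, 6]]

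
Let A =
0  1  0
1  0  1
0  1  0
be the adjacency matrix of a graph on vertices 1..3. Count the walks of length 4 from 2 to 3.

0

The number of length-4 walks from vertex 2 to vertex 3 is entry (2,3) of A⁴, where A is the adjacency matrix.
A² = [[1, 0, 1], [0, 2, 0], [1, 0, 1]]
A³ = [[0, 2, 0], [2, 0, 2], [0, 2, 0]]
A⁴ = [[2, 0, 2], [0, 4, 0], [2, 0, 2]]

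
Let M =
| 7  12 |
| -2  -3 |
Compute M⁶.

tr M = 4 and det M = 3, so the characteristic polynomial is λ² − (4)λ + (3) with roots 1 and 3.
Eigenvectors give P = [[-2, -3], [1, 1]] with P⁻¹ = [[1, 3], [-1, -2]], and M = P·diag(1, 3)·P⁻¹.
Then M⁶ = P·diag(1, 729)·P⁻¹ = [[-2, -2187], [1, 729]] · [[1, 3], [-1, -2]] = [[2185, 4368], [-728, -1455]].

[[2185, 4368], [-728, -1455]]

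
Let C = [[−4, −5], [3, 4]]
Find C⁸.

[[1, 0], [0, 1]]

C² = I (check: tr C = 0 and det C = −1), so C⁸ = I since 8 is even.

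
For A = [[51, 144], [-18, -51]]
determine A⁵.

tr A = 0 and det A = -9, so the characteristic polynomial is λ² − (0)λ + (-9) with roots -3 and 3.
Eigenvectors give P = [[-8, -3], [3, 1]] with P⁻¹ = [[1, 3], [-3, -8]], and A = P·diag(-3, 3)·P⁻¹.
Then A⁵ = P·diag(-243, 243)·P⁻¹ = [[1944, -729], [-729, 243]] · [[1, 3], [-3, -8]] = [[4131, 11664], [-1458, -4131]].

[[4131, 11664], [-1458, -4131]]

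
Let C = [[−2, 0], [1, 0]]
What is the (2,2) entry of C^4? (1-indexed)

C^2 = [[4, 0], [−2, 0]]
C^3 = [[−8, 0], [4, 0]]
C^4 = [[16, 0], [−8, 0]]

0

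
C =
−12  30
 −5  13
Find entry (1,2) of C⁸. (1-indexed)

37830

tr C = 1 and det C = −6, so the characteristic polynomial is λ² − (1)λ + (−6) with roots −2 and 3.
Eigenvectors give P = [[3, 2], [1, 1]] with P⁻¹ = [[1, −2], [−1, 3]], and C = P·diag(−2, 3)·P⁻¹.
Then C⁸ = P·diag(256, 6561)·P⁻¹ = [[768, 13122], [256, 6561]] · [[1, −2], [−1, 3]] = [[−12354, 37830], [−6305, 19171]].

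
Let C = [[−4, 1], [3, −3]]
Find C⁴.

[[508, −217], [−651, 291]]

C² = [[19, −7], [−21, 12]]
C³ = [[−97, 40], [120, −57]]
C⁴ = [[508, −217], [−651, 291]]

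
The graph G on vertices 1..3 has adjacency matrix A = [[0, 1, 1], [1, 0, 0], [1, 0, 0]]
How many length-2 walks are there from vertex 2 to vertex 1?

The number of length-2 walks from vertex 2 to vertex 1 is entry (2,1) of A², where A is the adjacency matrix.
A² = [[2, 0, 0], [0, 1, 1], [0, 1, 1]]

0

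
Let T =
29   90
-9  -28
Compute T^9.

tr T = 1 and det T = -2, so the characteristic polynomial is λ² − (1)λ + (-2) with roots -1 and 2.
Eigenvectors give P = [[-3, 10], [1, -3]] with P⁻¹ = [[3, 10], [1, 3]], and T = P·diag(-1, 2)·P⁻¹.
Then T^9 = P·diag(-1, 512)·P⁻¹ = [[3, 5120], [-1, -1536]] · [[3, 10], [1, 3]] = [[5129, 15390], [-1539, -4618]].

[[5129, 15390], [-1539, -4618]]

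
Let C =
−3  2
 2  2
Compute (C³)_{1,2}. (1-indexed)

C² = [[13, −2], [−2, 8]]
C³ = [[−43, 22], [22, 12]]

22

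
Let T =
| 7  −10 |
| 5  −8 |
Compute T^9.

tr T = −1 and det T = −6, so the characteristic polynomial is λ² − (−1)λ + (−6) with roots −3 and 2.
Eigenvectors give P = [[−1, 2], [−1, 1]] with P⁻¹ = [[1, −2], [1, −1]], and T = P·diag(−3, 2)·P⁻¹.
Then T^9 = P·diag(−19683, 512)·P⁻¹ = [[19683, 1024], [19683, 512]] · [[1, −2], [1, −1]] = [[20707, −40390], [20195, −39878]].

[[20707, −40390], [20195, −39878]]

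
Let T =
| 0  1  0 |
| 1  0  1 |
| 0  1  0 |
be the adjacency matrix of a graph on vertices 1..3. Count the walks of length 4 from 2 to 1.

0

The number of length-4 walks from vertex 2 to vertex 1 is entry (2,1) of T⁴, where T is the adjacency matrix.
T² = [[1, 0, 1], [0, 2, 0], [1, 0, 1]]
T³ = [[0, 2, 0], [2, 0, 2], [0, 2, 0]]
T⁴ = [[2, 0, 2], [0, 4, 0], [2, 0, 2]]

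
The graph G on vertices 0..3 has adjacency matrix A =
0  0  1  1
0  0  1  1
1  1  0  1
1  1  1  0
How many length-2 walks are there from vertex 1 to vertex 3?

The number of length-2 walks from vertex 1 to vertex 3 is entry (1,3) of A², where A is the adjacency matrix.
A² = [[2, 2, 1, 1], [2, 2, 1, 1], [1, 1, 3, 2], [1, 1, 2, 3]]

1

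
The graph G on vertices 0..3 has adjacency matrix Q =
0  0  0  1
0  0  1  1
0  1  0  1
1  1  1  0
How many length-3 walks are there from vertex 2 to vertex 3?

4

The number of length-3 walks from vertex 2 to vertex 3 is entry (2,3) of Q^3, where Q is the adjacency matrix.
Q^2 = [[1, 1, 1, 0], [1, 2, 1, 1], [1, 1, 2, 1], [0, 1, 1, 3]]
Q^3 = [[0, 1, 1, 3], [1, 2, 3, 4], [1, 3, 2, 4], [3, 4, 4, 2]]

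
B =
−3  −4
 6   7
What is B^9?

[[−39363, −39364], [59046, 59047]]

tr B = 4 and det B = 3, so the characteristic polynomial is λ² − (4)λ + (3) with roots 3 and 1.
Eigenvectors give P = [[−2, −1], [3, 1]] with P⁻¹ = [[1, 1], [−3, −2]], and B = P·diag(3, 1)·P⁻¹.
Then B^9 = P·diag(19683, 1)·P⁻¹ = [[−39366, −1], [59049, 1]] · [[1, 1], [−3, −2]] = [[−39363, −39364], [59046, 59047]].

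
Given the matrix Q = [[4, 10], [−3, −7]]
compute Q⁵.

tr Q = −3 and det Q = 2, so the characteristic polynomial is λ² − (−3)λ + (2) with roots −2 and −1.
Eigenvectors give P = [[−5, −2], [3, 1]] with P⁻¹ = [[1, 2], [−3, −5]], and Q = P·diag(−2, −1)·P⁻¹.
Then Q⁵ = P·diag(−32, −1)·P⁻¹ = [[160, 2], [−96, −1]] · [[1, 2], [−3, −5]] = [[154, 310], [−93, −187]].

[[154, 310], [−93, −187]]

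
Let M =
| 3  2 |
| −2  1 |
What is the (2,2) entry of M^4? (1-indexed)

−55

M^2 = [[5, 8], [−8, −3]]
M^3 = [[−1, 18], [−18, −19]]
M^4 = [[−39, 16], [−16, −55]]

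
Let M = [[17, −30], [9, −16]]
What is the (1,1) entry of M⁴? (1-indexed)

tr M = 1 and det M = −2, so the characteristic polynomial is λ² − (1)λ + (−2) with roots −1 and 2.
Eigenvectors give P = [[−5, 2], [−3, 1]] with P⁻¹ = [[1, −2], [3, −5]], and M = P·diag(−1, 2)·P⁻¹.
Then M⁴ = P·diag(1, 16)·P⁻¹ = [[−5, 32], [−3, 16]] · [[1, −2], [3, −5]] = [[91, −150], [45, −74]].

91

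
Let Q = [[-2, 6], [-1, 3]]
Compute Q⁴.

Q² = Q (a projection; rank 1, trace 1), so Q⁴ = Q.

[[-2, 6], [-1, 3]]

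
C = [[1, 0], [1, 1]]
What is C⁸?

C = I + N where N = [[0, 0], [1, 0]] is strictly lower-triangular, so N² = 0.
(I + N)⁸ = I + 8·N = [[1, 0], [8, 1]].

[[1, 0], [8, 1]]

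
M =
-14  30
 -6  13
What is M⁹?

tr M = -1 and det M = -2, so the characteristic polynomial is λ² − (-1)λ + (-2) with roots 1 and -2.
Eigenvectors give P = [[2, 5], [1, 2]] with P⁻¹ = [[-2, 5], [1, -2]], and M = P·diag(1, -2)·P⁻¹.
Then M⁹ = P·diag(1, -512)·P⁻¹ = [[2, -2560], [1, -1024]] · [[-2, 5], [1, -2]] = [[-2564, 5130], [-1026, 2053]].

[[-2564, 5130], [-1026, 2053]]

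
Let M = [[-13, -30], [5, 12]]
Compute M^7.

[[-6817, -13890], [2315, 4758]]

tr M = -1 and det M = -6, so the characteristic polynomial is λ² − (-1)λ + (-6) with roots 2 and -3.
Eigenvectors give P = [[2, -3], [-1, 1]] with P⁻¹ = [[-1, -3], [-1, -2]], and M = P·diag(2, -3)·P⁻¹.
Then M^7 = P·diag(128, -2187)·P⁻¹ = [[256, 6561], [-128, -2187]] · [[-1, -3], [-1, -2]] = [[-6817, -13890], [2315, 4758]].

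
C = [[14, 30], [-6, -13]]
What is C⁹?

tr C = 1 and det C = -2, so the characteristic polynomial is λ² − (1)λ + (-2) with roots -1 and 2.
Eigenvectors give P = [[-2, 5], [1, -2]] with P⁻¹ = [[2, 5], [1, 2]], and C = P·diag(-1, 2)·P⁻¹.
Then C⁹ = P·diag(-1, 512)·P⁻¹ = [[2, 2560], [-1, -1024]] · [[2, 5], [1, 2]] = [[2564, 5130], [-1026, -2053]].

[[2564, 5130], [-1026, -2053]]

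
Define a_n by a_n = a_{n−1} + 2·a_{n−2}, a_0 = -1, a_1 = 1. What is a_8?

With companion matrix A = [[1, 2], [1, 0]], [a_n, a_{n−1}]ᵀ = A·[a_{n−1}, a_{n−2}]ᵀ, so [a_8, a_7]ᵀ = A^7·[a_1, a_0]ᵀ.
A^7 = [[85, 86], [43, 42]], giving [a_8, a_7]ᵀ = [[-1], [1]].

-1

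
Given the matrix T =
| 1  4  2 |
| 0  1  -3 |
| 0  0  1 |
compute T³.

T = I + N where N = [[0, 4, 2], [0, 0, -3], [0, 0, 0]] is strictly upper-triangular, so N³ = 0.
(I + N)³ = I + 3·N + 3·N² = [[1, 12, -30], [0, 1, -9], [0, 0, 1]].

[[1, 12, -30], [0, 1, -9], [0, 0, 1]]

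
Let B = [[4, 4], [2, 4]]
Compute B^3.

[[160, 224], [112, 160]]

B^2 = [[24, 32], [16, 24]]
B^3 = [[160, 224], [112, 160]]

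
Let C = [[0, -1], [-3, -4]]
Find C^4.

[[57, 88], [264, 409]]

C^2 = [[3, 4], [12, 19]]
C^3 = [[-12, -19], [-57, -88]]
C^4 = [[57, 88], [264, 409]]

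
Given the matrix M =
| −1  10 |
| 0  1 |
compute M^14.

M² = I (check: tr M = 0 and det M = −1), so M^14 = I since 14 is even.

[[1, 0], [0, 1]]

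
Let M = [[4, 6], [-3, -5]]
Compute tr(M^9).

tr M = -1 and det M = -2, so the characteristic polynomial is λ² − (-1)λ + (-2) with roots -2 and 1.
Eigenvectors give P = [[-1, -2], [1, 1]] with P⁻¹ = [[1, 2], [-1, -1]], and M = P·diag(-2, 1)·P⁻¹.
Then M^9 = P·diag(-512, 1)·P⁻¹ = [[512, -2], [-512, 1]] · [[1, 2], [-1, -1]] = [[514, 1026], [-513, -1025]].

-511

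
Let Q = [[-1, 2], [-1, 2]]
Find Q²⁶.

Q² = Q (a projection; rank 1, trace 1), so Q²⁶ = Q.

[[-1, 2], [-1, 2]]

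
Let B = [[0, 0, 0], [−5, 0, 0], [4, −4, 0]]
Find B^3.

[[0, 0, 0], [0, 0, 0], [0, 0, 0]]

B is strictly triangular, hence nilpotent: B^3 = 0, so B^3 = 0.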